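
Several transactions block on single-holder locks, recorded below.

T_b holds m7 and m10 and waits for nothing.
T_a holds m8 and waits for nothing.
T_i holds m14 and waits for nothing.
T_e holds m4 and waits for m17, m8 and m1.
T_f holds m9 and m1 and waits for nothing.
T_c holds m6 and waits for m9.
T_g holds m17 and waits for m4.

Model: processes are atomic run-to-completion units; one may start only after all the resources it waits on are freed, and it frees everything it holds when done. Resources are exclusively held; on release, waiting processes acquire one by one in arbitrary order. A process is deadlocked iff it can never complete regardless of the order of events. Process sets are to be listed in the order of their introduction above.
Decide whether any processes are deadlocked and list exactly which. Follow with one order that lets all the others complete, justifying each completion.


Deadlocked set: T_e and T_g.
Key observation: the cycle T_e -> T_g -> T_e can never break — each member waits on the next; no other process is dragged down with it.
A valid finishing order for the others: T_a, T_b, T_f, T_c, T_i.
Step-by-step check:
  T_a: no waits; runs immediately, freeing m8
  T_b: no waits; runs immediately, freeing m7 and m10
  T_f: no waits; runs immediately, freeing m9 and m1
  T_c waits on m9 — all released -> runs and releases m6
  T_i: no waits; runs immediately, freeing m14


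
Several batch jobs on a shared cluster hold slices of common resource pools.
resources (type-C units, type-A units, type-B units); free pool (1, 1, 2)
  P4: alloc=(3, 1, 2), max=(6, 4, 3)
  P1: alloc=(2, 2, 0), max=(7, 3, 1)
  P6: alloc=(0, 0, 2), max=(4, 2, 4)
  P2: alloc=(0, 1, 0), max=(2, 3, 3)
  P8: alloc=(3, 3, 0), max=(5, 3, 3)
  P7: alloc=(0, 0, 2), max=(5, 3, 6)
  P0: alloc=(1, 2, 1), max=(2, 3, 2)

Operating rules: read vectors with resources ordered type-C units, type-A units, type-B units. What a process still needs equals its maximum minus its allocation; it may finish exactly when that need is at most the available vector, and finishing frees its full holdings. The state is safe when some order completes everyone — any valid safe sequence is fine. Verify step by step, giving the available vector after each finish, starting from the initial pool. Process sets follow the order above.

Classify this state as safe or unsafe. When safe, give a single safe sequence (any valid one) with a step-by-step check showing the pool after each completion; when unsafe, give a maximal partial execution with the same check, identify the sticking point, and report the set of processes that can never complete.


SAFE. One safe sequence: P0, P8, P1, P4, P2, P6, P7.
Key observation: the order's first zero-slack moment is P0 ((1, 1, 1) needed, (1, 1, 2) free — a requested resource with nothing to spare).
Step-by-step check:
  pool = (1, 1, 2)
  P0: need (1, 1, 1) fits (1, 1, 2); releases (1, 2, 1), pool now (2, 3, 3)
  P8: need (2, 0, 3) fits (2, 3, 3); releases (3, 3, 0), pool now (5, 6, 3)
  P1: need (5, 1, 1) fits (5, 6, 3); releases (2, 2, 0), pool now (7, 8, 3)
  P4: need (3, 3, 1) fits (7, 8, 3); releases (3, 1, 2), pool now (10, 9, 5)
  P2: need (2, 2, 3) fits (10, 9, 5); releases (0, 1, 0), pool now (10, 10, 5)
  P6: need (4, 2, 2) fits (10, 10, 5); releases (0, 0, 2), pool now (10, 10, 7)
  P7: need (5, 3, 4) fits (10, 10, 7); releases (0, 0, 2), pool now (10, 10, 9)


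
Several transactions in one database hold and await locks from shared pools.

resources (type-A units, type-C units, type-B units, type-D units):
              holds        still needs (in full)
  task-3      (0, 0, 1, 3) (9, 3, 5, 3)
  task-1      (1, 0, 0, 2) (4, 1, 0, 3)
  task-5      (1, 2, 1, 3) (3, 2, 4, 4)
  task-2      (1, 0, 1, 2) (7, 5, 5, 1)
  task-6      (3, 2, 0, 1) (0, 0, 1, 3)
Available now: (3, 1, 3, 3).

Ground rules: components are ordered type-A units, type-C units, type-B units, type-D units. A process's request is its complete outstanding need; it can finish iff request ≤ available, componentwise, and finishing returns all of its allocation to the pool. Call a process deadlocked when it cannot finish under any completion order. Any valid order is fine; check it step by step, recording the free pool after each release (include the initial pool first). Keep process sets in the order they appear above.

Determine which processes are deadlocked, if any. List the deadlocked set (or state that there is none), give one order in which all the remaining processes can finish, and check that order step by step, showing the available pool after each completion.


Deadlocked: task-3, task-5 and task-2.
Key observation: task-6, task-1 can finish, but then (7, 3, 3, 6) is all there is, and the blocked group's type-B units demands exceed it.
One completion order for the rest: task-6, task-1. Step-by-step check:
  pool = (3, 1, 3, 3)
  run task-6 (needs (0, 0, 1, 3), free (3, 1, 3, 3)); after release of (3, 2, 0, 1) the pool is (6, 3, 3, 4)
  run task-1 (needs (4, 1, 0, 3), free (6, 3, 3, 4)); after release of (1, 0, 0, 2) the pool is (7, 3, 3, 6)
The blocked processes can never fit:
  blocked: task-3 wants (9, 3, 5, 3), pool (7, 3, 3, 6) — not enough type-A units and type-B units
  blocked: task-5 wants (3, 2, 4, 4), pool (7, 3, 3, 6) — not enough type-B units
  blocked: task-2 wants (7, 5, 5, 1), pool (7, 3, 3, 6) — not enough type-C units and type-B units


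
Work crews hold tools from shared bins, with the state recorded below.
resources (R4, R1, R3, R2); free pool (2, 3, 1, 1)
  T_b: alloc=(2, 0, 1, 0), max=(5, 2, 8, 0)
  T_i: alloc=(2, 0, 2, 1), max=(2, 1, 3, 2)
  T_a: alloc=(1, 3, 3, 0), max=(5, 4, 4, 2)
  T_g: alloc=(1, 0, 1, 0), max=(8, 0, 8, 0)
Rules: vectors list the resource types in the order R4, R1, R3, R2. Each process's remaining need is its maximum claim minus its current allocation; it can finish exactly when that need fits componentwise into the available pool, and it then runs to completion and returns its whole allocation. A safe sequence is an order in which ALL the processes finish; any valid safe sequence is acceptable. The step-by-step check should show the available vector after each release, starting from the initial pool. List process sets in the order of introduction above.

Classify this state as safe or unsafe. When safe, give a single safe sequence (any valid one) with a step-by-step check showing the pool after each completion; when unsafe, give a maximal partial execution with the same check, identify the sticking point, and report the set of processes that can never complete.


The state is UNSAFE.
Key observation: the wall is R3: completing T_i, T_a brings the pool only to (5, 6, 6, 2), and all the rest need more.
A maximal execution: T_i, T_a — then nothing else fits. Walking it through:
  pool = (2, 3, 1, 1)
  T_i: need (0, 1, 1, 1) fits (2, 3, 1, 1); releases (2, 0, 2, 1), pool now (4, 3, 3, 2)
  T_a: need (4, 1, 1, 2) fits (4, 3, 3, 2); releases (1, 3, 3, 0), pool now (5, 6, 6, 2)
  T_b cannot run: need (3, 2, 7, 0) vs free (5, 6, 6, 2) (insufficient R3)
  T_g cannot run: need (7, 0, 7, 0) vs free (5, 6, 6, 2) (insufficient R4 and R3)
Permanently blocked: T_b and T_g.


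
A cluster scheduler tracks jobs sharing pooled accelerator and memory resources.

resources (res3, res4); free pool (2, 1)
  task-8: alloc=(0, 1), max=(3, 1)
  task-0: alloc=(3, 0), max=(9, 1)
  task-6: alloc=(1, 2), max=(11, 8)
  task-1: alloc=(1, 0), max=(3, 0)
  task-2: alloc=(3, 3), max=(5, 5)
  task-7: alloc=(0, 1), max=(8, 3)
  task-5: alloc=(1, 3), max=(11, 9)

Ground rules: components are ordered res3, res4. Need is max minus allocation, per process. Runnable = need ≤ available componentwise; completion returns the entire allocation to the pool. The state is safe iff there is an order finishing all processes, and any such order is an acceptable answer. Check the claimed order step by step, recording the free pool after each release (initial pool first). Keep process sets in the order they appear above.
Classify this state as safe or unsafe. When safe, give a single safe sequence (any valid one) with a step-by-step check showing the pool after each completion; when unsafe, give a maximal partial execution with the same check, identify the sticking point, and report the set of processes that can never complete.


The state is UNSAFE.
Key observation: the pool after task-1, task-8, task-2, task-0, task-7 is (9, 6); every surviving request exceeds it in res3, so progress ends there.
The run task-1, task-8, task-2, task-0, task-7 cannot be extended any further. Walking it through:
  pool = (2, 1)
  task-1: need (2, 0) fits (2, 1); releases (1, 0), pool now (3, 1)
  task-8: need (3, 0) fits (3, 1); releases (0, 1), pool now (3, 2)
  task-2: need (2, 2) fits (3, 2); releases (3, 3), pool now (6, 5)
  task-0: need (6, 1) fits (6, 5); releases (3, 0), pool now (9, 5)
  task-7: need (8, 2) fits (9, 5); releases (0, 1), pool now (9, 6)
  blocked: task-6 wants (10, 6), pool (9, 6) — not enough res3
  blocked: task-5 wants (10, 6), pool (9, 6) — not enough res3
Never able to finish: task-6 and task-5.


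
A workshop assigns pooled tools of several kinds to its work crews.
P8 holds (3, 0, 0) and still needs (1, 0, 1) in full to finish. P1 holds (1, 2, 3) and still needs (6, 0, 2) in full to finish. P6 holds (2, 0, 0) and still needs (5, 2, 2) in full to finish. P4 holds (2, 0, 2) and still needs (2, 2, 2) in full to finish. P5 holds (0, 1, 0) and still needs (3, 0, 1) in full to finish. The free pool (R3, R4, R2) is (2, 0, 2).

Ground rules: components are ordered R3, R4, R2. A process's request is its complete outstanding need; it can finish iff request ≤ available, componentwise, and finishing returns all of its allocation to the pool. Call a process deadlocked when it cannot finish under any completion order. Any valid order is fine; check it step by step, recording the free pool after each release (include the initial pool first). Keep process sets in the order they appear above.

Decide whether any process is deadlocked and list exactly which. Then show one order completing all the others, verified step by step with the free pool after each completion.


Deadlocked: P1, P6 and P4.
Key observation: after P8, P5 the pool peaks at (5, 1, 2), and each blocked process is short somewhere: P1 on R3; P6 on R4; P4 on R4.
The rest can finish in the order P8, P5. Walking it through:
  pool = (2, 0, 2)
  P8: need (1, 0, 1) fits (2, 0, 2); releases (3, 0, 0), pool now (5, 0, 2)
  P5: need (3, 0, 1) fits (5, 0, 2); releases (0, 1, 0), pool now (5, 1, 2)
None of the blocked processes ever fits:
  P1 cannot run: need (6, 0, 2) vs free (5, 1, 2) (insufficient R3)
  P6 cannot run: need (5, 2, 2) vs free (5, 1, 2) (insufficient R4)
  P4 cannot run: need (2, 2, 2) vs free (5, 1, 2) (insufficient R4)


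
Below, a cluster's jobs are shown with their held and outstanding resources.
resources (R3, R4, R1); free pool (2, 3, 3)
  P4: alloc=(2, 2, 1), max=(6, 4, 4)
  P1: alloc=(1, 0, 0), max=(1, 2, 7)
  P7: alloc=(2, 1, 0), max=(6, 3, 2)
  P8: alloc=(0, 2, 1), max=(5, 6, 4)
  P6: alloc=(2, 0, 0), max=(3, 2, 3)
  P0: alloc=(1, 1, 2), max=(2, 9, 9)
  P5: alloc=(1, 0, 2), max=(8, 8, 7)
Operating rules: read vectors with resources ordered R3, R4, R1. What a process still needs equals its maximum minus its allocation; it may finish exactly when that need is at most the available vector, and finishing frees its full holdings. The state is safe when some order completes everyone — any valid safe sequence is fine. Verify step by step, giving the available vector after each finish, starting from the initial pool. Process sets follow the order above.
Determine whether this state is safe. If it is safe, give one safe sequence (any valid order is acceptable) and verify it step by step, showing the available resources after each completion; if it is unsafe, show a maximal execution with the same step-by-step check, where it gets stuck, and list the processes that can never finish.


SAFE, for example via the order P6, P4, P7, P8, P5, P1, P0.
Key observation: the first exact fit in this order is P6 — it needs (1, 2, 3) with (2, 3, 3) free, meeting a requested resource to the last unit.
Walking it through:
  pool = (2, 3, 3)
  P6 needs (1, 2, 3) <= (2, 3, 3) -> finishes; pool += (2, 0, 0) = (4, 3, 3)
  P4 needs (4, 2, 3) <= (4, 3, 3) -> finishes; pool += (2, 2, 1) = (6, 5, 4)
  P7 needs (4, 2, 2) <= (6, 5, 4) -> finishes; pool += (2, 1, 0) = (8, 6, 4)
  P8 needs (5, 4, 3) <= (8, 6, 4) -> finishes; pool += (0, 2, 1) = (8, 8, 5)
  P5 needs (7, 8, 5) <= (8, 8, 5) -> finishes; pool += (1, 0, 2) = (9, 8, 7)
  P1 needs (0, 2, 7) <= (9, 8, 7) -> finishes; pool += (1, 0, 0) = (10, 8, 7)
  P0 needs (1, 8, 7) <= (10, 8, 7) -> finishes; pool += (1, 1, 2) = (11, 9, 9)


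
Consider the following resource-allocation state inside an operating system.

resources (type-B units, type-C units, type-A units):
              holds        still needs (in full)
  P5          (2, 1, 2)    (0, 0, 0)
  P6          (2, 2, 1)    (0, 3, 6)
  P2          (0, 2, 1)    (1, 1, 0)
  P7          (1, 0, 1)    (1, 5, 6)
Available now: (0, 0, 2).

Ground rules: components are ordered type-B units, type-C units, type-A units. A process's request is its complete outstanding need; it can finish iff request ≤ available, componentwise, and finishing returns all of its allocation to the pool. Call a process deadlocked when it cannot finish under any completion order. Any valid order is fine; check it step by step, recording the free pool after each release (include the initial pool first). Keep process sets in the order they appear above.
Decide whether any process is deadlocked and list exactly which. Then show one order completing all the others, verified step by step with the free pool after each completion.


The deadlocked set is P6 and P7.
Key observation: no order helps: past P5, P2, the free pool tops out at (2, 3, 5), below what each blocked process needs in type-A units.
One completion order for the rest: P5, P2. Walking it through:
  pool = (0, 0, 2)
  P5: need (0, 0, 0) fits (0, 0, 2); releases (2, 1, 2), pool now (2, 1, 4)
  P2: need (1, 1, 0) fits (2, 1, 4); releases (0, 2, 1), pool now (2, 3, 5)
The blocked processes can never fit:
  blocked: P6 wants (0, 3, 6), pool (2, 3, 5) — not enough type-A units
  blocked: P7 wants (1, 5, 6), pool (2, 3, 5) — not enough type-C units and type-A units


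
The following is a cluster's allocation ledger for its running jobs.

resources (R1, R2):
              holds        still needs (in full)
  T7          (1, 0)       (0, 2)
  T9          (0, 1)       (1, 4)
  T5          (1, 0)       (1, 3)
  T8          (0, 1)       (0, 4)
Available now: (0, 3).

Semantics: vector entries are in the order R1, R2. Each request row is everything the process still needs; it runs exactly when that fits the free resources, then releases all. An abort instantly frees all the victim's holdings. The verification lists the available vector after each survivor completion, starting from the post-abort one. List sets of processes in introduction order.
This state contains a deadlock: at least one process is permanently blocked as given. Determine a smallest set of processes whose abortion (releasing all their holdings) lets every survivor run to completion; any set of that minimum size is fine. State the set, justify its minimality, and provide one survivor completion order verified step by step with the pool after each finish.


Minimum abort set: T9.
Key observation: the returned (0, 1) from T9 is what brings T8 — unrunnable before, under any order — into play at step 1.
Minimality: the empty abort set fails — the state is deadlocked as it stands.
Survivors finish in the order: T8, T7, T5. Walking it through (pool after the aborts first):
  pool = (0, 4)
  T8: need (0, 4) fits (0, 4); releases (0, 1), pool now (0, 5)
  T7: need (0, 2) fits (0, 5); releases (1, 0), pool now (1, 5)
  T5: need (1, 3) fits (1, 5); releases (1, 0), pool now (2, 5)


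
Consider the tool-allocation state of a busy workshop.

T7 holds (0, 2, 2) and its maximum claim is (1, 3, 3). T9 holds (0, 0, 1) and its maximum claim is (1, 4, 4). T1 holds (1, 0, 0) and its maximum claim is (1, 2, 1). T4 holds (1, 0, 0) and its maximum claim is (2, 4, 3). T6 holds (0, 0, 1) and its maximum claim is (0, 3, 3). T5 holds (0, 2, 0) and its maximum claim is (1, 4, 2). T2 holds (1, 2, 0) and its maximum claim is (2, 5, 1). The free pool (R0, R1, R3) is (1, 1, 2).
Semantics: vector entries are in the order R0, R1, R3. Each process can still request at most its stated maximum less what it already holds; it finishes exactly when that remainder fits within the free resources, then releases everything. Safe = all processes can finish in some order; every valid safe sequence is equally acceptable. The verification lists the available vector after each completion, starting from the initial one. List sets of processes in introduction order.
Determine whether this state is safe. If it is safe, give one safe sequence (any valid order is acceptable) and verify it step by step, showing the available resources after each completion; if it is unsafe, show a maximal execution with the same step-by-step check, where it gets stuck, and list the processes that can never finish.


SAFE, for example via the order T7, T5, T9, T2, T6, T4, T1.
Key observation: the order's first zero-slack moment is T7 ((1, 1, 1) needed, (1, 1, 2) free — a requested resource with nothing to spare).
Verifying each step:
  pool = (1, 1, 2)
  T7: need (1, 1, 1) fits (1, 1, 2); releases (0, 2, 2), pool now (1, 3, 4)
  T5: need (1, 2, 2) fits (1, 3, 4); releases (0, 2, 0), pool now (1, 5, 4)
  T9: need (1, 4, 3) fits (1, 5, 4); releases (0, 0, 1), pool now (1, 5, 5)
  T2: need (1, 3, 1) fits (1, 5, 5); releases (1, 2, 0), pool now (2, 7, 5)
  T6: need (0, 3, 2) fits (2, 7, 5); releases (0, 0, 1), pool now (2, 7, 6)
  T4: need (1, 4, 3) fits (2, 7, 6); releases (1, 0, 0), pool now (3, 7, 6)
  T1: need (0, 2, 1) fits (3, 7, 6); releases (1, 0, 0), pool now (4, 7, 6)


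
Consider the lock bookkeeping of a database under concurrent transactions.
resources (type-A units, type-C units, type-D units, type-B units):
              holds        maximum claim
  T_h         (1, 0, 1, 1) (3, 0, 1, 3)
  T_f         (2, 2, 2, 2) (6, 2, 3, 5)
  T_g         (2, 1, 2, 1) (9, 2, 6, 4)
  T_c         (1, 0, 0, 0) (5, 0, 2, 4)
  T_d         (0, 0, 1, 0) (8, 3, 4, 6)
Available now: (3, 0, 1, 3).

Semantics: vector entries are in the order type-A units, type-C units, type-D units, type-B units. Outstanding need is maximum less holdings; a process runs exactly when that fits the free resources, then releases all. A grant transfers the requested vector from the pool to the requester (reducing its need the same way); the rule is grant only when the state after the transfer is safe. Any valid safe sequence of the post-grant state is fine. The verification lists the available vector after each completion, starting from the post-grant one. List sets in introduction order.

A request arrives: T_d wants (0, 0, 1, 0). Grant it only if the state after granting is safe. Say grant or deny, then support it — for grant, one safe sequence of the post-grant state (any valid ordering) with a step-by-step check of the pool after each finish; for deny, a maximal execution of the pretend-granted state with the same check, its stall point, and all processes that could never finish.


DENY. Granting would leave the state unsafe.
Key observation: after T_h, T_f, T_c the pool peaks at (7, 2, 3, 6), and each blocked process is short somewhere: T_g on type-D units; T_d on type-A units, type-C units.
After a pretend grant, a maximal execution: T_h, T_f, T_c — then nothing else fits. Step-by-step check:
  pool = (3, 0, 0, 3)
  run T_h (needs (2, 0, 0, 2), free (3, 0, 0, 3)); after release of (1, 0, 1, 1) the pool is (4, 0, 1, 4)
  run T_f (needs (4, 0, 1, 3), free (4, 0, 1, 4)); after release of (2, 2, 2, 2) the pool is (6, 2, 3, 6)
  run T_c (needs (4, 0, 2, 4), free (6, 2, 3, 6)); after release of (1, 0, 0, 0) the pool is (7, 2, 3, 6)
  T_g cannot run: need (7, 1, 4, 3) vs free (7, 2, 3, 6) (insufficient type-D units)
  T_d cannot run: need (8, 3, 2, 6) vs free (7, 2, 3, 6) (insufficient type-A units and type-C units)
Post-grant, the permanently blocked set is T_g and T_d.


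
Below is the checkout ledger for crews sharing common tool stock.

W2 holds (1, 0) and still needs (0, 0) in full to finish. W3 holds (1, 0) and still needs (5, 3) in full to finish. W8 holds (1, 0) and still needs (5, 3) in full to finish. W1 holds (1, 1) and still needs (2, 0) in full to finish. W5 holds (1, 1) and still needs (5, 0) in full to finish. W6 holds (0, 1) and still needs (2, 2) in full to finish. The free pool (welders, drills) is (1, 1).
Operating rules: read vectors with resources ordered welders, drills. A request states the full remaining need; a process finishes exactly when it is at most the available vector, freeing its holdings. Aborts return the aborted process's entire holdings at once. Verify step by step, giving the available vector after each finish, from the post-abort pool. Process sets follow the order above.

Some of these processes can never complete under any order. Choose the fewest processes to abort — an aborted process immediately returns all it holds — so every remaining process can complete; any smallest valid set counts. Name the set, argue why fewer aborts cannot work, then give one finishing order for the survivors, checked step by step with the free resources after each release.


Abort W3 and W5.
Key observation: aborting W3 and W5 returns (2, 1), and W8 — hopeless before — runs at step 4 with the returned capacity in the pool.
No one abort is enough; case by case: W2 alone leaves W3 blocked (short on welders); W3 alone leaves W8 blocked (short on welders); W8 alone leaves W3 blocked (short on welders); W1 alone leaves W3 blocked (short on welders); W5 alone leaves W3 blocked (short on welders); W6 alone leaves W3 blocked (short on welders).
Survivors finish in the order: W1, W2, W6, W8. Verifying each step (pool after the aborts first):
  pool = (3, 2)
  W1 needs (2, 0) <= (3, 2) -> finishes; pool += (1, 1) = (4, 3)
  W2 needs (0, 0) <= (4, 3) -> finishes; pool += (1, 0) = (5, 3)
  W6 needs (2, 2) <= (5, 3) -> finishes; pool += (0, 1) = (5, 4)
  W8 needs (5, 3) <= (5, 4) -> finishes; pool += (1, 0) = (6, 4)


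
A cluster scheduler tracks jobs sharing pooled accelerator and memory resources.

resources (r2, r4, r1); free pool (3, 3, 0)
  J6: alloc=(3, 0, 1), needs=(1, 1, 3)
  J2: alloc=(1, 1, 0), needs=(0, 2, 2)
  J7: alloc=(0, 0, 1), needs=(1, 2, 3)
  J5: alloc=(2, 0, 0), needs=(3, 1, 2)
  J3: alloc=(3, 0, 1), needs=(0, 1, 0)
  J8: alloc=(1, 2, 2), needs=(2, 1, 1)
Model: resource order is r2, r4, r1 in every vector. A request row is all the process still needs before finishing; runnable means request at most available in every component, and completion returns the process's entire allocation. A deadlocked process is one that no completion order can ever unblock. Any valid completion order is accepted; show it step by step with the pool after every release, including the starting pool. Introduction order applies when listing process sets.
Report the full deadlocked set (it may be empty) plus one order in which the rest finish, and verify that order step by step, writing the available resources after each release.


The deadlocked set is empty.
Key observation: J3 can run right away; the returned allocation unlocks the remaining processes in turn.
A valid finishing order for the others: J3, J8, J2, J6, J5, J7. Check, step by step:
  pool = (3, 3, 0)
  J3: need (0, 1, 0) fits (3, 3, 0); releases (3, 0, 1), pool now (6, 3, 1)
  J8: need (2, 1, 1) fits (6, 3, 1); releases (1, 2, 2), pool now (7, 5, 3)
  J2: need (0, 2, 2) fits (7, 5, 3); releases (1, 1, 0), pool now (8, 6, 3)
  J6: need (1, 1, 3) fits (8, 6, 3); releases (3, 0, 1), pool now (11, 6, 4)
  J5: need (3, 1, 2) fits (11, 6, 4); releases (2, 0, 0), pool now (13, 6, 4)
  J7: need (1, 2, 3) fits (13, 6, 4); releases (0, 0, 1), pool now (13, 6, 5)


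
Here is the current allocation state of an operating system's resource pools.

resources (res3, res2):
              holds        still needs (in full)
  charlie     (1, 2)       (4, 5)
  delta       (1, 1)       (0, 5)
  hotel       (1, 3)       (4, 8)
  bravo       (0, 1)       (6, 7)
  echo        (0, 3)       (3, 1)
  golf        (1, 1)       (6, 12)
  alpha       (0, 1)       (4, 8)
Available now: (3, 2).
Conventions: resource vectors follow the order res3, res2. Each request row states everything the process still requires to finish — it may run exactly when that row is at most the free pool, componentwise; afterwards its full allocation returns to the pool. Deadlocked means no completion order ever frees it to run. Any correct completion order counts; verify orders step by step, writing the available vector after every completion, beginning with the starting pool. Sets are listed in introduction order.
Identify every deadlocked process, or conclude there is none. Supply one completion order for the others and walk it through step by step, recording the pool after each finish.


No process is deadlocked.
Key observation: no deadlock: echo fits now, and the freed resources carry the rest through.
One completion order for the rest: echo, delta, charlie, alpha, hotel, bravo, golf. Verifying each step:
  pool = (3, 2)
  echo: need (3, 1) fits (3, 2); releases (0, 3), pool now (3, 5)
  delta: need (0, 5) fits (3, 5); releases (1, 1), pool now (4, 6)
  charlie: need (4, 5) fits (4, 6); releases (1, 2), pool now (5, 8)
  alpha: need (4, 8) fits (5, 8); releases (0, 1), pool now (5, 9)
  hotel: need (4, 8) fits (5, 9); releases (1, 3), pool now (6, 12)
  bravo: need (6, 7) fits (6, 12); releases (0, 1), pool now (6, 13)
  golf: need (6, 12) fits (6, 13); releases (1, 1), pool now (7, 14)


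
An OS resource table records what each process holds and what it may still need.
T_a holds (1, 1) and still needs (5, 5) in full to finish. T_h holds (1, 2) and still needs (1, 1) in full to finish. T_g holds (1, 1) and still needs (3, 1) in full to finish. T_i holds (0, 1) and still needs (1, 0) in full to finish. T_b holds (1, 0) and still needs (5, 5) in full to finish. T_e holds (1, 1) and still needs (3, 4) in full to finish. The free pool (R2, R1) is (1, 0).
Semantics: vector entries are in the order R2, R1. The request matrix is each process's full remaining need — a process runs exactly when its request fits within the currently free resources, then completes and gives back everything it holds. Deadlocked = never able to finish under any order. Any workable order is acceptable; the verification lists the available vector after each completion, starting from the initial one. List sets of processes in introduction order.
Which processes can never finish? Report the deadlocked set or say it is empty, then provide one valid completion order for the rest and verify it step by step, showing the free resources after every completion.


Deadlocked: T_a, T_g, T_b and T_e.
Key observation: T_i, T_h can finish, but then (2, 3) is all there is, and the blocked group's R2 demands exceed it.
The rest can finish in the order T_i, T_h. Step-by-step check:
  pool = (1, 0)
  T_i: need (1, 0) fits (1, 0); releases (0, 1), pool now (1, 1)
  T_h: need (1, 1) fits (1, 1); releases (1, 2), pool now (2, 3)
The blocked processes can never fit:
  T_a cannot run: need (5, 5) vs free (2, 3) (insufficient R2 and R1)
  T_g cannot run: need (3, 1) vs free (2, 3) (insufficient R2)
  T_b cannot run: need (5, 5) vs free (2, 3) (insufficient R2 and R1)
  T_e cannot run: need (3, 4) vs free (2, 3) (insufficient R2 and R1)


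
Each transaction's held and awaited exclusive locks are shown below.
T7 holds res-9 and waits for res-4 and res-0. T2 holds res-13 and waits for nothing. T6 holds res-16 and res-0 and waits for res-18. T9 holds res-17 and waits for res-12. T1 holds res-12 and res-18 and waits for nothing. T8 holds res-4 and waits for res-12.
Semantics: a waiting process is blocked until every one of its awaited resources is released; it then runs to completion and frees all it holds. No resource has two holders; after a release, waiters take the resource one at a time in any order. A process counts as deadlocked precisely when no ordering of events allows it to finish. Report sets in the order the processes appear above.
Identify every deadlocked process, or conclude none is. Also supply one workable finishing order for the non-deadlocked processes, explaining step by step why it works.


No process is deadlocked.
Key observation: although several processes wait, no cycle exists — each chain bottoms out at a free runner.
The rest can finish in the order T1, T6, T9, T2, T8, T7.
Verifying each step:
  T1 waits on nothing -> runs at once and releases res-12 and res-18
  T6: everything it awaited (res-18) is free; runs, freeing res-16 and res-0
  T9: everything it awaited (res-12) is free; runs, freeing res-17
  T2 waits on nothing -> runs at once and releases res-13
  T8: everything it awaited (res-12) is free; runs, freeing res-4
  T7: everything it awaited (res-4 and res-0) is free; runs, freeing res-9


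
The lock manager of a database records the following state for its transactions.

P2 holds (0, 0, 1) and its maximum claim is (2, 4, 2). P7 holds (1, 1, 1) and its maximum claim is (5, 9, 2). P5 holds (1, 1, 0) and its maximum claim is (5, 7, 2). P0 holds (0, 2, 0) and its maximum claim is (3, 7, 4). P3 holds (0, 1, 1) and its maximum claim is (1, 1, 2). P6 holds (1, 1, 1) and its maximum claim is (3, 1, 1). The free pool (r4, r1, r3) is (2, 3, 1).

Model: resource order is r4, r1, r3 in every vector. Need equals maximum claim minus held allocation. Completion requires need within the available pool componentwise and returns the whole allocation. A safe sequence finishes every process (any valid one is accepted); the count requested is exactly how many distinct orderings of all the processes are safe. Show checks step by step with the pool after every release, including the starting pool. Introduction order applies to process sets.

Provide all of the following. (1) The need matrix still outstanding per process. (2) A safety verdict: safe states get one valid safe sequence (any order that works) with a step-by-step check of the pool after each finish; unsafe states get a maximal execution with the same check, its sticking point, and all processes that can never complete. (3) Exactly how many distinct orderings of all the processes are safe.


(1) Remaining need (order r4, r1, r3):
  P2: (2, 4, 1)
  P7: (4, 8, 1)
  P5: (4, 6, 2)
  P0: (3, 5, 4)
  P3: (1, 0, 1)
  P6: (2, 0, 0)
(2) UNSAFE.
Key observation: the wall is r4: completing P3, P6, P2, P0 brings the pool only to (3, 7, 4), and all the rest need more.
Going as far as possible: P3, P6, P2, P0; after that, nothing fits. Check, step by step:
  pool = (2, 3, 1)
  run P3 (needs (1, 0, 1), free (2, 3, 1)); after release of (0, 1, 1) the pool is (2, 4, 2)
  run P6 (needs (2, 0, 0), free (2, 4, 2)); after release of (1, 1, 1) the pool is (3, 5, 3)
  run P2 (needs (2, 4, 1), free (3, 5, 3)); after release of (0, 0, 1) the pool is (3, 5, 4)
  run P0 (needs (3, 5, 4), free (3, 5, 4)); after release of (0, 2, 0) the pool is (3, 7, 4)
  blocked: P7 wants (4, 8, 1), pool (3, 7, 4) — not enough r4 and r1
  blocked: P5 wants (4, 6, 2), pool (3, 7, 4) — not enough r4
Processes that can never finish: P7 and P5.
(3) The exact count: 0 of the possible complete orderings are safe sequences.


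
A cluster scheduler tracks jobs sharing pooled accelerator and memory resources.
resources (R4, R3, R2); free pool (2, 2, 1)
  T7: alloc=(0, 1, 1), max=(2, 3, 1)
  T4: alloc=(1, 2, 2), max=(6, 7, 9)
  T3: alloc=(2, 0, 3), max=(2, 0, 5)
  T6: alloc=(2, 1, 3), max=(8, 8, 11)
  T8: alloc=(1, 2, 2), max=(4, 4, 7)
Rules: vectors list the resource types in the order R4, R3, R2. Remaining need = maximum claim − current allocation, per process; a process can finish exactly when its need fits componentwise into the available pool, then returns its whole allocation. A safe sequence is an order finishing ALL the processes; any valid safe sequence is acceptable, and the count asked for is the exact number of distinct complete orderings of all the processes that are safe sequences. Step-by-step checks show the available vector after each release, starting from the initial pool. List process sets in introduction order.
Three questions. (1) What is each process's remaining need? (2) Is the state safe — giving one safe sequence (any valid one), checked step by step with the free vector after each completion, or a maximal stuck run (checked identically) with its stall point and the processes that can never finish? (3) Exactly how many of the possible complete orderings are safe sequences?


(1) Outstanding need per process (order R4, R3, R2):
  T7: (2, 2, 0)
  T4: (5, 5, 7)
  T3: (0, 0, 2)
  T6: (6, 7, 8)
  T8: (3, 2, 5)
(2) SAFE. One safe sequence: T7, T3, T8, T4, T6.
Key observation: the first exact fit in this order is T7 — it needs (2, 2, 0) with (2, 2, 1) free, meeting a requested resource to the last unit.
Step-by-step check:
  pool = (2, 2, 1)
  T7 needs (2, 2, 0) <= (2, 2, 1) -> finishes; pool += (0, 1, 1) = (2, 3, 2)
  T3 needs (0, 0, 2) <= (2, 3, 2) -> finishes; pool += (2, 0, 3) = (4, 3, 5)
  T8 needs (3, 2, 5) <= (4, 3, 5) -> finishes; pool += (1, 2, 2) = (5, 5, 7)
  T4 needs (5, 5, 7) <= (5, 5, 7) -> finishes; pool += (1, 2, 2) = (6, 7, 9)
  T6 needs (6, 7, 8) <= (6, 7, 9) -> finishes; pool += (2, 1, 3) = (8, 8, 12)
(3) Exactly 1 of the possible complete orderings is a safe sequence.


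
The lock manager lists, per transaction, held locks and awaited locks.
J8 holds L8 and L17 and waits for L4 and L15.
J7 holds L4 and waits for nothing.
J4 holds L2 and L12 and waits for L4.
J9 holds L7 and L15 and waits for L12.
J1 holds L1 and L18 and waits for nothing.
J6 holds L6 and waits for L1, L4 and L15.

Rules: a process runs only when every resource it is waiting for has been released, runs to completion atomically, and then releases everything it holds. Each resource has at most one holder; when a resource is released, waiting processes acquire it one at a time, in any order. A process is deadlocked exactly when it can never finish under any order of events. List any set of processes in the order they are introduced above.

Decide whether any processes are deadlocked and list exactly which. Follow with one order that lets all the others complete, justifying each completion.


The deadlocked set is empty.
Key observation: all waits point, directly or indirectly, at processes that can finish, so nothing is permanently blocked.
One completion order for the rest: J7, J1, J4, J9, J6, J8.
Verifying each step:
  run J7 (it waits on nothing); releases L4
  run J1 (it waits on nothing); releases L1 and L18
  run J4 (all its waits — L4 — are resolved); releases L2 and L12
  run J9 (all its waits — L12 — are resolved); releases L7 and L15
  run J6 (all its waits — L1, L4 and L15 — are resolved); releases L6
  run J8 (all its waits — L4 and L15 — are resolved); releases L8 and L17


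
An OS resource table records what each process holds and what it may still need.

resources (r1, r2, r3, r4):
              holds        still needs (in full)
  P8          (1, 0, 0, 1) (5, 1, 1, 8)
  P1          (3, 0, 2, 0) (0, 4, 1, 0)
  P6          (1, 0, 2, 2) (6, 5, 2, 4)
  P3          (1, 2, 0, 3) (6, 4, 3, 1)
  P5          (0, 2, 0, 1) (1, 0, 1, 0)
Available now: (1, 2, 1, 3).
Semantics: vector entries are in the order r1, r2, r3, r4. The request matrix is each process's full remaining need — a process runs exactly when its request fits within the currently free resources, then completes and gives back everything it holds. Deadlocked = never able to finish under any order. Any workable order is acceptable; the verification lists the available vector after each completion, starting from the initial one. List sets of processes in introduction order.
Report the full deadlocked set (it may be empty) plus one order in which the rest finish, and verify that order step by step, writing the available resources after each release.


Deadlocked: P8, P6 and P3.
Key observation: the pool after P5, P1 is (4, 4, 3, 4); every surviving request exceeds it in r1, so progress ends there.
One completion order for the rest: P5, P1. Verifying each step:
  pool = (1, 2, 1, 3)
  run P5 (needs (1, 0, 1, 0), free (1, 2, 1, 3)); after release of (0, 2, 0, 1) the pool is (1, 4, 1, 4)
  run P1 (needs (0, 4, 1, 0), free (1, 4, 1, 4)); after release of (3, 0, 2, 0) the pool is (4, 4, 3, 4)
The blocked processes can never fit:
  P8 still needs (5, 1, 1, 8) but only (4, 4, 3, 4) is free — short on r1 and r4
  P6 still needs (6, 5, 2, 4) but only (4, 4, 3, 4) is free — short on r1 and r2
  P3 still needs (6, 4, 3, 1) but only (4, 4, 3, 4) is free — short on r1


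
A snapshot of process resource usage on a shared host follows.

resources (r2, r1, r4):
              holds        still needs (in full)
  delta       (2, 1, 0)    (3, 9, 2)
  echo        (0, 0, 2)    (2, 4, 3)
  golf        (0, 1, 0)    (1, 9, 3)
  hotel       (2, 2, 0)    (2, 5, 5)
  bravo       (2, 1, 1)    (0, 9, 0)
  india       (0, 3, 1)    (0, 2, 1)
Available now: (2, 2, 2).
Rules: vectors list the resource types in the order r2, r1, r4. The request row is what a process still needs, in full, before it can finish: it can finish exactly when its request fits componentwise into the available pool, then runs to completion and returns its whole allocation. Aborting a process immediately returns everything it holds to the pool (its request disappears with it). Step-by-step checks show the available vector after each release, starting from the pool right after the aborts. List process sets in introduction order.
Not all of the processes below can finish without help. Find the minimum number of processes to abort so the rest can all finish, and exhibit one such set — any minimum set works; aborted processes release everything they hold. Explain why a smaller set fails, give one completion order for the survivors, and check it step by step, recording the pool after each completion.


Minimum abort set: golf and bravo.
Key observation: delta had no path to completion before; after the abort of golf and bravo ((2, 2, 1) returned), step 4 is where it fits.
Why nothing smaller works — every single abort fails: delta alone leaves golf blocked (short on r1); echo alone leaves delta blocked (short on r1); golf alone leaves delta blocked (short on r1); hotel alone leaves delta blocked (short on r1); bravo alone leaves delta blocked (short on r1); india alone leaves delta blocked (short on r1).
Survivors finish in the order: india, echo, hotel, delta. Walking it through (pool after the aborts first):
  pool = (4, 4, 3)
  india needs (0, 2, 1) <= (4, 4, 3) -> finishes; pool += (0, 3, 1) = (4, 7, 4)
  echo needs (2, 4, 3) <= (4, 7, 4) -> finishes; pool += (0, 0, 2) = (4, 7, 6)
  hotel needs (2, 5, 5) <= (4, 7, 6) -> finishes; pool += (2, 2, 0) = (6, 9, 6)
  delta needs (3, 9, 2) <= (6, 9, 6) -> finishes; pool += (2, 1, 0) = (8, 10, 6)


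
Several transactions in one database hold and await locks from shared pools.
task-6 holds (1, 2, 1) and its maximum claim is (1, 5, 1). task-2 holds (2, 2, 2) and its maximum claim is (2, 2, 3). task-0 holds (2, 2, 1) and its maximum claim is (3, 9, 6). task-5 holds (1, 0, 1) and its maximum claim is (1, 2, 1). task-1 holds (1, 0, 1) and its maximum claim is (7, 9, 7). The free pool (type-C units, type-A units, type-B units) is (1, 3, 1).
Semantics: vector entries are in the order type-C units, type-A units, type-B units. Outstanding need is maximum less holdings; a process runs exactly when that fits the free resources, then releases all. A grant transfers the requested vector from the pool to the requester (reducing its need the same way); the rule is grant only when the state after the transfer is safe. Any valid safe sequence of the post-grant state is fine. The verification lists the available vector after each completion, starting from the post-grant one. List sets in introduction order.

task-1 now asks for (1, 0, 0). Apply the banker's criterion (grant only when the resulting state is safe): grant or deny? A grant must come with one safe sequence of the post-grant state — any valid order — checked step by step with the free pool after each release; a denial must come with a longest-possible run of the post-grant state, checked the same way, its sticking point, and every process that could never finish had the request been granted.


GRANT. The post-grant state is safe; one safe sequence: task-2, task-6, task-5, task-0, task-1.
Key observation: after the grant the pool drops to (0, 3, 1), which still lets task-2 finish first and unwind the rest.
Check on the post-grant state, step by step:
  pool = (0, 3, 1)
  task-2: need (0, 0, 1) fits (0, 3, 1); releases (2, 2, 2), pool now (2, 5, 3)
  task-6: need (0, 3, 0) fits (2, 5, 3); releases (1, 2, 1), pool now (3, 7, 4)
  task-5: need (0, 2, 0) fits (3, 7, 4); releases (1, 0, 1), pool now (4, 7, 5)
  task-0: need (1, 7, 5) fits (4, 7, 5); releases (2, 2, 1), pool now (6, 9, 6)
  task-1: need (5, 9, 6) fits (6, 9, 6); releases (2, 0, 1), pool now (8, 9, 7)
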